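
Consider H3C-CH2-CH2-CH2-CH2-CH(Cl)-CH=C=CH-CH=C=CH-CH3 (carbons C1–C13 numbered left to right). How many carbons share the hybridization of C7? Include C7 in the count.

C7 is sp2 (one π bond).
C1: sp3
C2: sp3
C3: sp3
C4: sp3
C5: sp3
C6: sp3
C7: sp2 ✓
C8: sp
C9: sp2 ✓
C10: sp2 ✓
C11: sp
C12: sp2 ✓
C13: sp3
4 carbons are sp2.

4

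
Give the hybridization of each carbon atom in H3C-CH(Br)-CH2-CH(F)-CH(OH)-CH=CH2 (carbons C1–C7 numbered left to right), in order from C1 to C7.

C1 has 4 σ bonds: steric number 4 → sp3.
C2: 4 σ bonds — 4 electron domains, sp3.
C3: 4 σ bonds; 4 regions of electron density → sp3.
C4: 4 σ bonds — 4 electron domains, sp3.
C5: 4 σ bonds; 4 regions of electron density → sp3.
C6: 3 σ bonds, plus one π bond; 3 regions of electron density → sp2.
C7 has 3 σ bonds, plus one π bond: steric number 3 → sp2.

C1 sp3, C2 sp3, C3 sp3, C4 sp3, C5 sp3, C6 sp2, C7 sp2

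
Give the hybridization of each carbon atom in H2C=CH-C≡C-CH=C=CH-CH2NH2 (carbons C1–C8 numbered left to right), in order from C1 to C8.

C1 sp2, C2 sp2, C3 sp, C4 sp, C5 sp2, C6 sp, C7 sp2, C8 sp3

C1 (3 σ bonds, plus one π bond) has steric number 3: sp2.
C2 is sp2: 3 σ bonds, plus one π bond, 3 electron-density regions.
C3 is sp: 2 σ bonds, plus two π bonds, 2 electron-density regions.
C4 — 2 σ bonds, plus two π bonds. Steric number 2, so sp.
C5 — 3 σ bonds, plus one π bond. Steric number 3, so sp2.
C6 has 2 σ bonds, plus two π bonds: steric number 2 → sp.
C7 — 3 σ bonds, plus one π bond. Steric number 3, so sp2.
C8 — 4 σ bonds. Steric number 4, so sp3.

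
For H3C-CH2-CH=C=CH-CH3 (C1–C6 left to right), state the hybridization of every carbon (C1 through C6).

C1 sp3, C2 sp3, C3 sp2, C4 sp, C5 sp2, C6 sp3

C1 carries 4 σ bonds, giving a steric number of 4, so it is sp3.
C2: 4 σ bonds; 4 regions of electron density → sp3.
C3: 3 σ bonds, plus one π bond; 3 regions of electron density → sp2.
C4 carries 2 σ bonds, plus two π bonds, giving a steric number of 2, so it is sp.
C5 carries 3 σ bonds, plus one π bond, giving a steric number of 3, so it is sp2.
C6: 4 σ bonds — 4 electron domains, sp3.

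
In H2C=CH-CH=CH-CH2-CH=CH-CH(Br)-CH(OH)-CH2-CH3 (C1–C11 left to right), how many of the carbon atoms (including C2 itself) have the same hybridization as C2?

6

C2 is sp2 (one π bond).
C1: sp2 ✓
C2: sp2 ✓
C3: sp2 ✓
C4: sp2 ✓
C5: sp3
C6: sp2 ✓
C7: sp2 ✓
C8: sp3
C9: sp3
C10: sp3
C11: sp3
6 carbons are sp2.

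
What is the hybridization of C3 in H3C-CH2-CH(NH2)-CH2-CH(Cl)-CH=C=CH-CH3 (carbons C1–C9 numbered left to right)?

C3 — 4 σ bonds. Steric number 4, so sp3.

sp^3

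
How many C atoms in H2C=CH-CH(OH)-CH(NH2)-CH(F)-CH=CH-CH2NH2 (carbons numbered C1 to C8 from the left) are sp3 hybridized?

C1: sp2
C2: sp2
C3: sp3 ✓
C4: sp3 ✓
C5: sp3 ✓
C6: sp2
C7: sp2
C8: sp3 ✓
C3, C4, C5, C8 → 4 sp3 carbons.

4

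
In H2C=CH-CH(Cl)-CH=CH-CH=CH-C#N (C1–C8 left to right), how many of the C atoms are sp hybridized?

1

C1: sp2
C2: sp2
C3: sp3
C4: sp2
C5: sp2
C6: sp2
C7: sp2
C8: sp ✓
C8 → 1 sp carbon.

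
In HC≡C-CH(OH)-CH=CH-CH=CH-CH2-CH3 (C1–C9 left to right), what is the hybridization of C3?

C3 is sp3: 4 σ bonds, 4 electron-density regions.

sp^3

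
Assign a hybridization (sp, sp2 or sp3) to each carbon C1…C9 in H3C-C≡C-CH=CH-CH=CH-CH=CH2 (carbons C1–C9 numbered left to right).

C1 sp3, C2 sp, C3 sp, C4 sp2, C5 sp2, C6 sp2, C7 sp2, C8 sp2, C9 sp2

C1 (4 σ bonds) has steric number 4: sp3.
C2 has 2 σ bonds, plus two π bonds: steric number 2 → sp.
C3: 2 σ bonds, plus two π bonds; 2 regions of electron density → sp.
C4: 3 σ bonds, plus one π bond; 3 regions of electron density → sp2.
C5 carries 3 σ bonds, plus one π bond, giving a steric number of 3, so it is sp2.
C6: 3 σ bonds, plus one π bond — 3 electron domains, sp2.
C7 — 3 σ bonds, plus one π bond. Steric number 3, so sp2.
C8 has 3 σ bonds, plus one π bond: steric number 3 → sp2.
C9: 3 σ bonds, plus one π bond; 3 regions of electron density → sp2.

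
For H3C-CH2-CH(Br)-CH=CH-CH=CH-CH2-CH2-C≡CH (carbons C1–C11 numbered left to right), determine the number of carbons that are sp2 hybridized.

C1: sp3
C2: sp3
C3: sp3
C4: sp2 ✓
C5: sp2 ✓
C6: sp2 ✓
C7: sp2 ✓
C8: sp3
C9: sp3
C10: sp
C11: sp
C4, C5, C6, C7 → 4 sp2 carbons.

4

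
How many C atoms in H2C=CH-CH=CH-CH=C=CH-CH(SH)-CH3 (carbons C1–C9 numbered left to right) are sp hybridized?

1

C1: sp2
C2: sp2
C3: sp2
C4: sp2
C5: sp2
C6: sp ✓
C7: sp2
C8: sp3
C9: sp3
C6 → 1 sp carbon.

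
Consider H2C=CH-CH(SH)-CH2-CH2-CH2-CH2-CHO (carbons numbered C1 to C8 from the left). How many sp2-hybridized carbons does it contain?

C1: sp2 ✓
C2: sp2 ✓
C3: sp3
C4: sp3
C5: sp3
C6: sp3
C7: sp3
C8: sp2 ✓
C1, C2, C8 → 3 sp2 carbons.

3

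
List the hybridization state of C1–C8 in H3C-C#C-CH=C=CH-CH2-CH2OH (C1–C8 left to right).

C1 sp3, C2 sp, C3 sp, C4 sp2, C5 sp, C6 sp2, C7 sp3, C8 sp3

C1 has 4 σ bonds: steric number 4 → sp3.
C2 (2 σ bonds, plus two π bonds) has steric number 2: sp.
C3 is sp: 2 σ bonds, plus two π bonds, 2 electron-density regions.
C4 is sp2: 3 σ bonds, plus one π bond, 3 electron-density regions.
C5 (2 σ bonds, plus two π bonds) has steric number 2: sp.
C6: 3 σ bonds, plus one π bond — 3 electron domains, sp2.
C7: 4 σ bonds — 4 electron domains, sp3.
C8 is sp3: 4 σ bonds, 4 electron-density regions.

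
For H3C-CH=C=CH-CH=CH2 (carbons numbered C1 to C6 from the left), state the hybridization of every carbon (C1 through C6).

C1 sp3, C2 sp2, C3 sp, C4 sp2, C5 sp2, C6 sp2

C1 (4 σ bonds) has steric number 4: sp3.
C2: 3 σ bonds, plus one π bond; 3 regions of electron density → sp2.
C3 (2 σ bonds, plus two π bonds) has steric number 2: sp.
C4 carries 3 σ bonds, plus one π bond, giving a steric number of 3, so it is sp2.
C5 has 3 σ bonds, plus one π bond: steric number 3 → sp2.
C6: 3 σ bonds, plus one π bond — 3 electron domains, sp2.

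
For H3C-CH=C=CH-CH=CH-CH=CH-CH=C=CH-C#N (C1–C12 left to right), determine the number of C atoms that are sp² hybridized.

C1: sp3
C2: sp2 ✓
C3: sp
C4: sp2 ✓
C5: sp2 ✓
C6: sp2 ✓
C7: sp2 ✓
C8: sp2 ✓
C9: sp2 ✓
C10: sp
C11: sp2 ✓
C12: sp
C2, C4, C5, C6, C7, C8, C9, C11 → 8 sp2 carbons.

8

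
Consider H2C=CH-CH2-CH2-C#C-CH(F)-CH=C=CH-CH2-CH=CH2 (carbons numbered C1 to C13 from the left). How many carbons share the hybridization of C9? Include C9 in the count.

3

C9 is sp (two π bonds).
C1: sp2
C2: sp2
C3: sp3
C4: sp3
C5: sp ✓
C6: sp ✓
C7: sp3
C8: sp2
C9: sp ✓
C10: sp2
C11: sp3
C12: sp2
C13: sp2
3 carbons are sp.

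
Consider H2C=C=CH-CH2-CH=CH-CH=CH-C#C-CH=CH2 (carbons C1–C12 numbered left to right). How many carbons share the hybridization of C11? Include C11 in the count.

C11 is sp2 (one π bond).
C1: sp2 ✓
C2: sp
C3: sp2 ✓
C4: sp3
C5: sp2 ✓
C6: sp2 ✓
C7: sp2 ✓
C8: sp2 ✓
C9: sp
C10: sp
C11: sp2 ✓
C12: sp2 ✓
8 carbons are sp2.

8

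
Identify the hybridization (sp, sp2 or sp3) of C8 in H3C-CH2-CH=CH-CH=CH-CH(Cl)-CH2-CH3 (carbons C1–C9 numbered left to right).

sp3

C8 carries 4 σ bonds, giving a steric number of 4, so it is sp3.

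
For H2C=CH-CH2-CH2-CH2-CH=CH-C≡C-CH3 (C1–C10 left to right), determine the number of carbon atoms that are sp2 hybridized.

C1: sp2 ✓
C2: sp2 ✓
C3: sp3
C4: sp3
C5: sp3
C6: sp2 ✓
C7: sp2 ✓
C8: sp
C9: sp
C10: sp3
C1, C2, C6, C7 → 4 sp2 carbons.

4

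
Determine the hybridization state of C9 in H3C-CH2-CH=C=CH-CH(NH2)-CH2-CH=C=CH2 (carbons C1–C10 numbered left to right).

C9: 2 σ bonds, plus two π bonds — 2 electron domains, sp.

sp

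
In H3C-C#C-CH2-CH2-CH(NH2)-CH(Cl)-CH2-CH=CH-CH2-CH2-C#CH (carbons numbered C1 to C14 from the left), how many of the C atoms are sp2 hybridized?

2

C1: sp3
C2: sp
C3: sp
C4: sp3
C5: sp3
C6: sp3
C7: sp3
C8: sp3
C9: sp2 ✓
C10: sp2 ✓
C11: sp3
C12: sp3
C13: sp
C14: sp
C9, C10 → 2 sp2 carbons.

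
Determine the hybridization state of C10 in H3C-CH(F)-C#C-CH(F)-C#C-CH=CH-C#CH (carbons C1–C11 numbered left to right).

C10 has 2 σ bonds, plus two π bonds: steric number 2 → sp.

sp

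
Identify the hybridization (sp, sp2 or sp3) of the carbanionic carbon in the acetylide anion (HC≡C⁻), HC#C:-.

One σ bond + one lone pair = steric number 2 → sp.

sp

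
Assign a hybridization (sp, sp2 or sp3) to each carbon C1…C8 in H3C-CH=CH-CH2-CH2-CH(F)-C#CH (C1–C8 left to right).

C1 sp3, C2 sp2, C3 sp2, C4 sp3, C5 sp3, C6 sp3, C7 sp, C8 sp

C1: 4 σ bonds — 4 electron domains, sp3.
C2 carries 3 σ bonds, plus one π bond, giving a steric number of 3, so it is sp2.
C3 carries 3 σ bonds, plus one π bond, giving a steric number of 3, so it is sp2.
C4: 4 σ bonds; 4 regions of electron density → sp3.
C5: 4 σ bonds; 4 regions of electron density → sp3.
C6: 4 σ bonds — 4 electron domains, sp3.
C7 is sp: 2 σ bonds, plus two π bonds, 2 electron-density regions.
C8 has 2 σ bonds, plus two π bonds: steric number 2 → sp.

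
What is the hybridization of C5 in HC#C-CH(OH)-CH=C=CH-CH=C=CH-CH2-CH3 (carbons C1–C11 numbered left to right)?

C5: 2 σ bonds, plus two π bonds — 2 electron domains, sp.

sp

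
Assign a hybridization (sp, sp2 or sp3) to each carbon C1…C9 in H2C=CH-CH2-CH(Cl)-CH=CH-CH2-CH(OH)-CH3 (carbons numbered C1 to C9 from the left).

C1 is sp2: 3 σ bonds, plus one π bond, 3 electron-density regions.
C2 carries 3 σ bonds, plus one π bond, giving a steric number of 3, so it is sp2.
C3 (4 σ bonds) has steric number 4: sp3.
C4 carries 4 σ bonds, giving a steric number of 4, so it is sp3.
C5 is sp2: 3 σ bonds, plus one π bond, 3 electron-density regions.
C6 — 3 σ bonds, plus one π bond. Steric number 3, so sp2.
C7: 4 σ bonds — 4 electron domains, sp3.
C8 carries 4 σ bonds, giving a steric number of 4, so it is sp3.
C9 has 4 σ bonds: steric number 4 → sp3.

C1 sp2, C2 sp2, C3 sp3, C4 sp3, C5 sp2, C6 sp2, C7 sp3, C8 sp3, C9 sp3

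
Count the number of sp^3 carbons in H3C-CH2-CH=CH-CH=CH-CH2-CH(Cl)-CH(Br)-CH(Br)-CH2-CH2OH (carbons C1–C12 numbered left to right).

8

C1: sp3 ✓
C2: sp3 ✓
C3: sp2
C4: sp2
C5: sp2
C6: sp2
C7: sp3 ✓
C8: sp3 ✓
C9: sp3 ✓
C10: sp3 ✓
C11: sp3 ✓
C12: sp3 ✓
C1, C2, C7, C8, C9, C10, C11, C12 → 8 sp3 carbons.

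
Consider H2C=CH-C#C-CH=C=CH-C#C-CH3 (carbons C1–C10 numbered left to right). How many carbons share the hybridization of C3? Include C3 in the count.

5

C3 is sp (two π bonds).
C1: sp2
C2: sp2
C3: sp ✓
C4: sp ✓
C5: sp2
C6: sp ✓
C7: sp2
C8: sp ✓
C9: sp ✓
C10: sp3
5 carbons are sp.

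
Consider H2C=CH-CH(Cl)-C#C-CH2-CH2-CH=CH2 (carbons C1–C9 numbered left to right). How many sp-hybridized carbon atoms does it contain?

2

C1: sp2
C2: sp2
C3: sp3
C4: sp ✓
C5: sp ✓
C6: sp3
C7: sp3
C8: sp2
C9: sp2
C4, C5 → 2 sp carbons.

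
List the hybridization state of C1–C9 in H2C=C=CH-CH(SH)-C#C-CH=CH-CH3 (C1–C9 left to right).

C1 has 3 σ bonds, plus one π bond: steric number 3 → sp2.
C2 (2 σ bonds, plus two π bonds) has steric number 2: sp.
C3 is sp2: 3 σ bonds, plus one π bond, 3 electron-density regions.
C4 has 4 σ bonds: steric number 4 → sp3.
C5 (2 σ bonds, plus two π bonds) has steric number 2: sp.
C6 is sp: 2 σ bonds, plus two π bonds, 2 electron-density regions.
C7: 3 σ bonds, plus one π bond — 3 electron domains, sp2.
C8: 3 σ bonds, plus one π bond — 3 electron domains, sp2.
C9 carries 4 σ bonds, giving a steric number of 4, so it is sp3.

C1 sp2, C2 sp, C3 sp2, C4 sp3, C5 sp, C6 sp, C7 sp2, C8 sp2, C9 sp3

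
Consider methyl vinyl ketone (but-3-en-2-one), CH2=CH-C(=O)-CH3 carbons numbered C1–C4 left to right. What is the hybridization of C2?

C2 (3 σ bonds, plus one π bond) has steric number 3: sp2.

sp2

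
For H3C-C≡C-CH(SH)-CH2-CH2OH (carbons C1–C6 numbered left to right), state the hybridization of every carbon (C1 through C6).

C1 (4 σ bonds) has steric number 4: sp3.
C2: 2 σ bonds, plus two π bonds; 2 regions of electron density → sp.
C3: 2 σ bonds, plus two π bonds; 2 regions of electron density → sp.
C4 has 4 σ bonds: steric number 4 → sp3.
C5 is sp3: 4 σ bonds, 4 electron-density regions.
C6 (4 σ bonds) has steric number 4: sp3.

C1 sp3, C2 sp, C3 sp, C4 sp3, C5 sp3, C6 sp3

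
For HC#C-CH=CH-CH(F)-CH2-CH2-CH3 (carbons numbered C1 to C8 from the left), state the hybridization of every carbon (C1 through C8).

C1 sp, C2 sp, C3 sp2, C4 sp2, C5 sp3, C6 sp3, C7 sp3, C8 sp3

C1 is sp: 2 σ bonds, plus two π bonds, 2 electron-density regions.
C2 has 2 σ bonds, plus two π bonds: steric number 2 → sp.
C3 — 3 σ bonds, plus one π bond. Steric number 3, so sp2.
C4 is sp2: 3 σ bonds, plus one π bond, 3 electron-density regions.
C5: 4 σ bonds — 4 electron domains, sp3.
C6 has 4 σ bonds: steric number 4 → sp3.
C7 carries 4 σ bonds, giving a steric number of 4, so it is sp3.
C8 is sp3: 4 σ bonds, 4 electron-density regions.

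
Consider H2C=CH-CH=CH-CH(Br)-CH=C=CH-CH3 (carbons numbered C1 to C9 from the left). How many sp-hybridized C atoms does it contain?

C1: sp2
C2: sp2
C3: sp2
C4: sp2
C5: sp3
C6: sp2
C7: sp ✓
C8: sp2
C9: sp3
C7 → 1 sp carbon.

1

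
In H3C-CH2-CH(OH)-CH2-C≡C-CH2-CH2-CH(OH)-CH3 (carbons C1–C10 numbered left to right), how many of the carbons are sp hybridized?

C1: sp3
C2: sp3
C3: sp3
C4: sp3
C5: sp ✓
C6: sp ✓
C7: sp3
C8: sp3
C9: sp3
C10: sp3
C5, C6 → 2 sp carbons.

2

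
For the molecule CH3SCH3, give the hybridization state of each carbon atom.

Each carbon atom is sp3: 4 σ bonds, 4 electron-density regions.

sp³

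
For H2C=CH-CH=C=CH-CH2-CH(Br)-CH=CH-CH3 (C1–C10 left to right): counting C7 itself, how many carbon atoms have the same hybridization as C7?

3

C7 is sp3 (only σ bonds).
C1: sp2
C2: sp2
C3: sp2
C4: sp
C5: sp2
C6: sp3 ✓
C7: sp3 ✓
C8: sp2
C9: sp2
C10: sp3 ✓
3 carbons are sp3.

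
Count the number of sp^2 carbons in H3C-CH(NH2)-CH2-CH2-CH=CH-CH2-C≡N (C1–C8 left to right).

C1: sp3
C2: sp3
C3: sp3
C4: sp3
C5: sp2 ✓
C6: sp2 ✓
C7: sp3
C8: sp
C5, C6 → 2 sp2 carbons.

2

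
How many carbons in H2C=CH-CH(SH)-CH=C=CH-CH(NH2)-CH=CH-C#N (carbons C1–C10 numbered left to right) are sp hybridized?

C1: sp2
C2: sp2
C3: sp3
C4: sp2
C5: sp ✓
C6: sp2
C7: sp3
C8: sp2
C9: sp2
C10: sp ✓
C5, C10 → 2 sp carbons.

2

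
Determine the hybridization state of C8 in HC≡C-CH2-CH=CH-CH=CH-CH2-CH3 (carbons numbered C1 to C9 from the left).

C8: 4 σ bonds; 4 regions of electron density → sp3.

sp³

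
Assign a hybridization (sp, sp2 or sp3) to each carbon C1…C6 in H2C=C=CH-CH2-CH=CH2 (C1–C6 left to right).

C1 sp2, C2 sp, C3 sp2, C4 sp3, C5 sp2, C6 sp2

C1: 3 σ bonds, plus one π bond; 3 regions of electron density → sp2.
C2 (2 σ bonds, plus two π bonds) has steric number 2: sp.
C3 (3 σ bonds, plus one π bond) has steric number 3: sp2.
C4 carries 4 σ bonds, giving a steric number of 4, so it is sp3.
C5: 3 σ bonds, plus one π bond; 3 regions of electron density → sp2.
C6: 3 σ bonds, plus one π bond — 3 electron domains, sp2.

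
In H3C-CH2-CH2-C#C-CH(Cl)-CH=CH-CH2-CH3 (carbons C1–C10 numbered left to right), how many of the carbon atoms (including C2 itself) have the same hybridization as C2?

6

C2 is sp3 (only σ bonds).
C1: sp3 ✓
C2: sp3 ✓
C3: sp3 ✓
C4: sp
C5: sp
C6: sp3 ✓
C7: sp2
C8: sp2
C9: sp3 ✓
C10: sp3 ✓
6 carbons are sp3.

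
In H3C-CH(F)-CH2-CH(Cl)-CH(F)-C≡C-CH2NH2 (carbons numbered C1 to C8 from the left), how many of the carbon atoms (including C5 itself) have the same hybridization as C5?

6

C5 is sp3 (only σ bonds).
C1: sp3 ✓
C2: sp3 ✓
C3: sp3 ✓
C4: sp3 ✓
C5: sp3 ✓
C6: sp
C7: sp
C8: sp3 ✓
6 carbons are sp3.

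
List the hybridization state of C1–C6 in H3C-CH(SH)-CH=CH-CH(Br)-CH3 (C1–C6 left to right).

C1 sp3, C2 sp3, C3 sp2, C4 sp2, C5 sp3, C6 sp3

C1 (4 σ bonds) has steric number 4: sp3.
C2 carries 4 σ bonds, giving a steric number of 4, so it is sp3.
C3 — 3 σ bonds, plus one π bond. Steric number 3, so sp2.
C4: 3 σ bonds, plus one π bond — 3 electron domains, sp2.
C5: 4 σ bonds — 4 electron domains, sp3.
C6 — 4 σ bonds. Steric number 4, so sp3.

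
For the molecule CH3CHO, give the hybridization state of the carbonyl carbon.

The carbonyl carbon: 3 σ bonds, plus one π bond; 3 regions of electron density → sp2.

sp²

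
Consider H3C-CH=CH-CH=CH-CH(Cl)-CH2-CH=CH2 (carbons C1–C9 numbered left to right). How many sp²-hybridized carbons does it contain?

6

C1: sp3
C2: sp2 ✓
C3: sp2 ✓
C4: sp2 ✓
C5: sp2 ✓
C6: sp3
C7: sp3
C8: sp2 ✓
C9: sp2 ✓
C2, C3, C4, C5, C8, C9 → 6 sp2 carbons.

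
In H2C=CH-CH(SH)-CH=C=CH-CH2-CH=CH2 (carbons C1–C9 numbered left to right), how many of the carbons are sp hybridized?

C1: sp2
C2: sp2
C3: sp3
C4: sp2
C5: sp ✓
C6: sp2
C7: sp3
C8: sp2
C9: sp2
C5 → 1 sp carbon.

1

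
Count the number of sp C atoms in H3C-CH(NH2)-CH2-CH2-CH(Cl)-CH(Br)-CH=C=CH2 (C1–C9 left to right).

C1: sp3
C2: sp3
C3: sp3
C4: sp3
C5: sp3
C6: sp3
C7: sp2
C8: sp ✓
C9: sp2
C8 → 1 sp carbon.

1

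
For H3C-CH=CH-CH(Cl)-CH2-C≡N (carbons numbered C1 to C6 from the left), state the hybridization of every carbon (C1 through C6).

C1 sp3, C2 sp2, C3 sp2, C4 sp3, C5 sp3, C6 sp

C1 (4 σ bonds) has steric number 4: sp3.
C2 has 3 σ bonds, plus one π bond: steric number 3 → sp2.
C3 carries 3 σ bonds, plus one π bond, giving a steric number of 3, so it is sp2.
C4 — 4 σ bonds. Steric number 4, so sp3.
C5: 4 σ bonds — 4 electron domains, sp3.
C6 (2 σ bonds, plus two π bonds) has steric number 2: sp.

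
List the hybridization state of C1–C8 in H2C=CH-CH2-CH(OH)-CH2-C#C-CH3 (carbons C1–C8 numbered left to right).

C1 sp2, C2 sp2, C3 sp3, C4 sp3, C5 sp3, C6 sp, C7 sp, C8 sp3

C1 has 3 σ bonds, plus one π bond: steric number 3 → sp2.
C2 is sp2: 3 σ bonds, plus one π bond, 3 electron-density regions.
C3 (4 σ bonds) has steric number 4: sp3.
C4 (4 σ bonds) has steric number 4: sp3.
C5: 4 σ bonds; 4 regions of electron density → sp3.
C6 (2 σ bonds, plus two π bonds) has steric number 2: sp.
C7 has 2 σ bonds, plus two π bonds: steric number 2 → sp.
C8 (4 σ bonds) has steric number 4: sp3.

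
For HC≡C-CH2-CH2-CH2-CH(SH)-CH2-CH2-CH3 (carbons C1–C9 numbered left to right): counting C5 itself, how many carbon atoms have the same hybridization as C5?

7

C5 is sp3 (only σ bonds).
C1: sp
C2: sp
C3: sp3 ✓
C4: sp3 ✓
C5: sp3 ✓
C6: sp3 ✓
C7: sp3 ✓
C8: sp3 ✓
C9: sp3 ✓
7 carbons are sp3.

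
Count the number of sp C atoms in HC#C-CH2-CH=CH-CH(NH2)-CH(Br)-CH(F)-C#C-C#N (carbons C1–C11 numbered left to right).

C1: sp ✓
C2: sp ✓
C3: sp3
C4: sp2
C5: sp2
C6: sp3
C7: sp3
C8: sp3
C9: sp ✓
C10: sp ✓
C11: sp ✓
C1, C2, C9, C10, C11 → 5 sp carbons.

5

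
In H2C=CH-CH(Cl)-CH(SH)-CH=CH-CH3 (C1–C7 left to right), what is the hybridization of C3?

sp^3

C3: 4 σ bonds — 4 electron domains, sp3.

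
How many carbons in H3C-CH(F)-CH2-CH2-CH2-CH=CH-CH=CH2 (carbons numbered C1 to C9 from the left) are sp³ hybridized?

C1: sp3 ✓
C2: sp3 ✓
C3: sp3 ✓
C4: sp3 ✓
C5: sp3 ✓
C6: sp2
C7: sp2
C8: sp2
C9: sp2
C1, C2, C3, C4, C5 → 5 sp3 carbons.

5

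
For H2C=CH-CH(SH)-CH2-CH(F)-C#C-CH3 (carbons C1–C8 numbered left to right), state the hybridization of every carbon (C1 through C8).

C1 sp2, C2 sp2, C3 sp3, C4 sp3, C5 sp3, C6 sp, C7 sp, C8 sp3

C1 carries 3 σ bonds, plus one π bond, giving a steric number of 3, so it is sp2.
C2 — 3 σ bonds, plus one π bond. Steric number 3, so sp2.
C3 is sp3: 4 σ bonds, 4 electron-density regions.
C4 is sp3: 4 σ bonds, 4 electron-density regions.
C5 carries 4 σ bonds, giving a steric number of 4, so it is sp3.
C6 has 2 σ bonds, plus two π bonds: steric number 2 → sp.
C7 (2 σ bonds, plus two π bonds) has steric number 2: sp.
C8 — 4 σ bonds. Steric number 4, so sp3.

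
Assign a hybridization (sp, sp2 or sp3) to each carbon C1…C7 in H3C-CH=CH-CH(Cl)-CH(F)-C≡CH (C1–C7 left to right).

C1 carries 4 σ bonds, giving a steric number of 4, so it is sp3.
C2: 3 σ bonds, plus one π bond; 3 regions of electron density → sp2.
C3 — 3 σ bonds, plus one π bond. Steric number 3, so sp2.
C4: 4 σ bonds; 4 regions of electron density → sp3.
C5 is sp3: 4 σ bonds, 4 electron-density regions.
C6 — 2 σ bonds, plus two π bonds. Steric number 2, so sp.
C7: 2 σ bonds, plus two π bonds — 2 electron domains, sp.

C1 sp3, C2 sp2, C3 sp2, C4 sp3, C5 sp3, C6 sp, C7 sp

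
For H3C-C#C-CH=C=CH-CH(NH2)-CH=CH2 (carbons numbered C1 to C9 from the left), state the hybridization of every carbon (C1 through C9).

C1 sp3, C2 sp, C3 sp, C4 sp2, C5 sp, C6 sp2, C7 sp3, C8 sp2, C9 sp2

C1 has 4 σ bonds: steric number 4 → sp3.
C2 (2 σ bonds, plus two π bonds) has steric number 2: sp.
C3 has 2 σ bonds, plus two π bonds: steric number 2 → sp.
C4 — 3 σ bonds, plus one π bond. Steric number 3, so sp2.
C5 is sp: 2 σ bonds, plus two π bonds, 2 electron-density regions.
C6 is sp2: 3 σ bonds, plus one π bond, 3 electron-density regions.
C7 (4 σ bonds) has steric number 4: sp3.
C8: 3 σ bonds, plus one π bond; 3 regions of electron density → sp2.
C9 is sp2: 3 σ bonds, plus one π bond, 3 electron-density regions.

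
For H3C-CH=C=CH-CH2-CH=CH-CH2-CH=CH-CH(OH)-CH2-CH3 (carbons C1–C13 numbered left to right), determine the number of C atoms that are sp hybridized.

1

C1: sp3
C2: sp2
C3: sp ✓
C4: sp2
C5: sp3
C6: sp2
C7: sp2
C8: sp3
C9: sp2
C10: sp2
C11: sp3
C12: sp3
C13: sp3
C3 → 1 sp carbon.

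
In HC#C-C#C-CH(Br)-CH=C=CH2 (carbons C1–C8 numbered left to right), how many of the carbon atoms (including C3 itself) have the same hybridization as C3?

5

C3 is sp (two π bonds).
C1: sp ✓
C2: sp ✓
C3: sp ✓
C4: sp ✓
C5: sp3
C6: sp2
C7: sp ✓
C8: sp2
5 carbons are sp.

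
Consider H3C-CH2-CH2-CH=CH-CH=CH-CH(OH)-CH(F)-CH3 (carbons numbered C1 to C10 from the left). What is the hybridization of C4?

sp²

C4 is sp2: 3 σ bonds, plus one π bond, 3 electron-density regions.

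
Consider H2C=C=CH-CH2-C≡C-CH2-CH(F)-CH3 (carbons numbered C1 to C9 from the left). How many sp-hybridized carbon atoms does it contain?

3

C1: sp2
C2: sp ✓
C3: sp2
C4: sp3
C5: sp ✓
C6: sp ✓
C7: sp3
C8: sp3
C9: sp3
C2, C5, C6 → 3 sp carbons.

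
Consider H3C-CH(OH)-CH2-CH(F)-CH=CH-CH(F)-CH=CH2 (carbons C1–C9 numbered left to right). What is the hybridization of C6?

sp^2

C6 carries 3 σ bonds, plus one π bond, giving a steric number of 3, so it is sp2.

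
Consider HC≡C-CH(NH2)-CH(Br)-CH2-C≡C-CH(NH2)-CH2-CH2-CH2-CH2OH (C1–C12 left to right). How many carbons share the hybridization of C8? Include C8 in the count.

C8 is sp3 (only σ bonds).
C1: sp
C2: sp
C3: sp3 ✓
C4: sp3 ✓
C5: sp3 ✓
C6: sp
C7: sp
C8: sp3 ✓
C9: sp3 ✓
C10: sp3 ✓
C11: sp3 ✓
C12: sp3 ✓
8 carbons are sp3.

8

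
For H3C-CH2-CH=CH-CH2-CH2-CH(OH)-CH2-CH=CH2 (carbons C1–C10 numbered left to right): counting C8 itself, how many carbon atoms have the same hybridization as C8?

C8 is sp3 (only σ bonds).
C1: sp3 ✓
C2: sp3 ✓
C3: sp2
C4: sp2
C5: sp3 ✓
C6: sp3 ✓
C7: sp3 ✓
C8: sp3 ✓
C9: sp2
C10: sp2
6 carbons are sp3.

6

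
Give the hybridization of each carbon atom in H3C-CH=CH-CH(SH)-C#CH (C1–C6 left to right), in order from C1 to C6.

C1 carries 4 σ bonds, giving a steric number of 4, so it is sp3.
C2 (3 σ bonds, plus one π bond) has steric number 3: sp2.
C3: 3 σ bonds, plus one π bond; 3 regions of electron density → sp2.
C4: 4 σ bonds — 4 electron domains, sp3.
C5 (2 σ bonds, plus two π bonds) has steric number 2: sp.
C6 (2 σ bonds, plus two π bonds) has steric number 2: sp.

C1 sp3, C2 sp2, C3 sp2, C4 sp3, C5 sp, C6 sp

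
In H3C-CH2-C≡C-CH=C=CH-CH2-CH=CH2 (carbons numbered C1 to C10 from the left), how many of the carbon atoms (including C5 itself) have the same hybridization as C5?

4

C5 is sp2 (one π bond).
C1: sp3
C2: sp3
C3: sp
C4: sp
C5: sp2 ✓
C6: sp
C7: sp2 ✓
C8: sp3
C9: sp2 ✓
C10: sp2 ✓
4 carbons are sp2.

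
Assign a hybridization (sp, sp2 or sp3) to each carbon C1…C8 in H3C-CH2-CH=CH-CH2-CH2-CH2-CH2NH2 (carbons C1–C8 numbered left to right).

C1 sp3, C2 sp3, C3 sp2, C4 sp2, C5 sp3, C6 sp3, C7 sp3, C8 sp3

C1 is sp3: 4 σ bonds, 4 electron-density regions.
C2 carries 4 σ bonds, giving a steric number of 4, so it is sp3.
C3: 3 σ bonds, plus one π bond — 3 electron domains, sp2.
C4 — 3 σ bonds, plus one π bond. Steric number 3, so sp2.
C5 (4 σ bonds) has steric number 4: sp3.
C6 carries 4 σ bonds, giving a steric number of 4, so it is sp3.
C7: 4 σ bonds; 4 regions of electron density → sp3.
C8 is sp3: 4 σ bonds, 4 electron-density regions.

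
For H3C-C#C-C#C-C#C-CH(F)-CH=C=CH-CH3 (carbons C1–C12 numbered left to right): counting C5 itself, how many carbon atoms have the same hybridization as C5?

C5 is sp (two π bonds).
C1: sp3
C2: sp ✓
C3: sp ✓
C4: sp ✓
C5: sp ✓
C6: sp ✓
C7: sp ✓
C8: sp3
C9: sp2
C10: sp ✓
C11: sp2
C12: sp3
7 carbons are sp.

7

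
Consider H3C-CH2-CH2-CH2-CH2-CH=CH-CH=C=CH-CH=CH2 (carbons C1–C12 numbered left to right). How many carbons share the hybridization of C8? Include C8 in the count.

C8 is sp2 (one π bond).
C1: sp3
C2: sp3
C3: sp3
C4: sp3
C5: sp3
C6: sp2 ✓
C7: sp2 ✓
C8: sp2 ✓
C9: sp
C10: sp2 ✓
C11: sp2 ✓
C12: sp2 ✓
6 carbons are sp2.

6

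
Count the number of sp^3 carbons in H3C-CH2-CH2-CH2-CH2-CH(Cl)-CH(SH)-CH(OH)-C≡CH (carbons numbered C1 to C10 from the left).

C1: sp3 ✓
C2: sp3 ✓
C3: sp3 ✓
C4: sp3 ✓
C5: sp3 ✓
C6: sp3 ✓
C7: sp3 ✓
C8: sp3 ✓
C9: sp
C10: sp
C1, C2, C3, C4, C5, C6, C7, C8 → 8 sp3 carbons.

8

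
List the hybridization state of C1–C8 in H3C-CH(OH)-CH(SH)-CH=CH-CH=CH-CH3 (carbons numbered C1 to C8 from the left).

C1: 4 σ bonds — 4 electron domains, sp3.
C2 (4 σ bonds) has steric number 4: sp3.
C3 (4 σ bonds) has steric number 4: sp3.
C4 (3 σ bonds, plus one π bond) has steric number 3: sp2.
C5 is sp2: 3 σ bonds, plus one π bond, 3 electron-density regions.
C6 — 3 σ bonds, plus one π bond. Steric number 3, so sp2.
C7 (3 σ bonds, plus one π bond) has steric number 3: sp2.
C8 is sp3: 4 σ bonds, 4 electron-density regions.

C1 sp3, C2 sp3, C3 sp3, C4 sp2, C5 sp2, C6 sp2, C7 sp2, C8 sp3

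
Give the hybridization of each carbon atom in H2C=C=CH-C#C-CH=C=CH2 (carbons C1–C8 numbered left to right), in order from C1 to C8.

C1 is sp2: 3 σ bonds, plus one π bond, 3 electron-density regions.
C2: 2 σ bonds, plus two π bonds — 2 electron domains, sp.
C3: 3 σ bonds, plus one π bond; 3 regions of electron density → sp2.
C4 carries 2 σ bonds, plus two π bonds, giving a steric number of 2, so it is sp.
C5 is sp: 2 σ bonds, plus two π bonds, 2 electron-density regions.
C6 (3 σ bonds, plus one π bond) has steric number 3: sp2.
C7 carries 2 σ bonds, plus two π bonds, giving a steric number of 2, so it is sp.
C8 has 3 σ bonds, plus one π bond: steric number 3 → sp2.

C1 sp2, C2 sp, C3 sp2, C4 sp, C5 sp, C6 sp2, C7 sp, C8 sp2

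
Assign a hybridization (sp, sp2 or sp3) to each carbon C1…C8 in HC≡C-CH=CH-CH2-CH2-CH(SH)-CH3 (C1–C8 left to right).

C1 sp, C2 sp, C3 sp2, C4 sp2, C5 sp3, C6 sp3, C7 sp3, C8 sp3

C1 — 2 σ bonds, plus two π bonds. Steric number 2, so sp.
C2 (2 σ bonds, plus two π bonds) has steric number 2: sp.
C3 carries 3 σ bonds, plus one π bond, giving a steric number of 3, so it is sp2.
C4: 3 σ bonds, plus one π bond; 3 regions of electron density → sp2.
C5: 4 σ bonds — 4 electron domains, sp3.
C6 is sp3: 4 σ bonds, 4 electron-density regions.
C7 has 4 σ bonds: steric number 4 → sp3.
C8 (4 σ bonds) has steric number 4: sp3.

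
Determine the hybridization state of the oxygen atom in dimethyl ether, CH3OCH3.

Two σ bonds + two lone pairs = steric number 4 → sp3.

sp3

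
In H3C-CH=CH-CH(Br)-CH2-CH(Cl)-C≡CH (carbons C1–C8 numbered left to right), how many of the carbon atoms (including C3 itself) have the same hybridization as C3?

2

C3 is sp2 (one π bond).
C1: sp3
C2: sp2 ✓
C3: sp2 ✓
C4: sp3
C5: sp3
C6: sp3
C7: sp
C8: sp
2 carbons are sp2.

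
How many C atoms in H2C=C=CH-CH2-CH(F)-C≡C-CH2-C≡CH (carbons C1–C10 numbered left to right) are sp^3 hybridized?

C1: sp2
C2: sp
C3: sp2
C4: sp3 ✓
C5: sp3 ✓
C6: sp
C7: sp
C8: sp3 ✓
C9: sp
C10: sp
C4, C5, C8 → 3 sp3 carbons.

3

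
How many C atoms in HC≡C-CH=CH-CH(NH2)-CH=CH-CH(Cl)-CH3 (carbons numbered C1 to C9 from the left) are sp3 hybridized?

C1: sp
C2: sp
C3: sp2
C4: sp2
C5: sp3 ✓
C6: sp2
C7: sp2
C8: sp3 ✓
C9: sp3 ✓
C5, C8, C9 → 3 sp3 carbons.

3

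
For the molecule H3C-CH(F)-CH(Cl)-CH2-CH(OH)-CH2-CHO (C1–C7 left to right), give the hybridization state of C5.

sp³

C5 is sp3: 4 σ bonds, 4 electron-density regions.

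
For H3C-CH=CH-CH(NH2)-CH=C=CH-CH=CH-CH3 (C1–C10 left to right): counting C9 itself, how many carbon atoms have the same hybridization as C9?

6

C9 is sp2 (one π bond).
C1: sp3
C2: sp2 ✓
C3: sp2 ✓
C4: sp3
C5: sp2 ✓
C6: sp
C7: sp2 ✓
C8: sp2 ✓
C9: sp2 ✓
C10: sp3
6 carbons are sp2.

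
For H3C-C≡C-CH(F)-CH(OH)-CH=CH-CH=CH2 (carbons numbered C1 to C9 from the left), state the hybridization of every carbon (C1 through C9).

C1 is sp3: 4 σ bonds, 4 electron-density regions.
C2: 2 σ bonds, plus two π bonds; 2 regions of electron density → sp.
C3 has 2 σ bonds, plus two π bonds: steric number 2 → sp.
C4: 4 σ bonds — 4 electron domains, sp3.
C5: 4 σ bonds; 4 regions of electron density → sp3.
C6 carries 3 σ bonds, plus one π bond, giving a steric number of 3, so it is sp2.
C7 (3 σ bonds, plus one π bond) has steric number 3: sp2.
C8 carries 3 σ bonds, plus one π bond, giving a steric number of 3, so it is sp2.
C9: 3 σ bonds, plus one π bond; 3 regions of electron density → sp2.

C1 sp3, C2 sp, C3 sp, C4 sp3, C5 sp3, C6 sp2, C7 sp2, C8 sp2, C9 sp2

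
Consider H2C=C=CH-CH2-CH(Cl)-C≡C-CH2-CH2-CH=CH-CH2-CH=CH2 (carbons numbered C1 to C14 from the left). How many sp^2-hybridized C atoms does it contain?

C1: sp2 ✓
C2: sp
C3: sp2 ✓
C4: sp3
C5: sp3
C6: sp
C7: sp
C8: sp3
C9: sp3
C10: sp2 ✓
C11: sp2 ✓
C12: sp3
C13: sp2 ✓
C14: sp2 ✓
C1, C3, C10, C11, C13, C14 → 6 sp2 carbons.

6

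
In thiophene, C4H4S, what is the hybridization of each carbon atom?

sp^2

Each carbon atom (3 σ bonds, plus one π bond) has steric number 3: sp2.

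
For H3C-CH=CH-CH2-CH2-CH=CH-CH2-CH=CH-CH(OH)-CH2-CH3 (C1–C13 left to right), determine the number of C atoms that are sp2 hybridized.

C1: sp3
C2: sp2 ✓
C3: sp2 ✓
C4: sp3
C5: sp3
C6: sp2 ✓
C7: sp2 ✓
C8: sp3
C9: sp2 ✓
C10: sp2 ✓
C11: sp3
C12: sp3
C13: sp3
C2, C3, C6, C7, C9, C10 → 6 sp2 carbons.

6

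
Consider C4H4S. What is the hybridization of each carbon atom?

Each carbon atom: 3 σ bonds, plus one π bond — 3 electron domains, sp2.

sp²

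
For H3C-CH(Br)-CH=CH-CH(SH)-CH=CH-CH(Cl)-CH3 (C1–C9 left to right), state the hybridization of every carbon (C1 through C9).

C1 sp3, C2 sp3, C3 sp2, C4 sp2, C5 sp3, C6 sp2, C7 sp2, C8 sp3, C9 sp3

C1 is sp3: 4 σ bonds, 4 electron-density regions.
C2 carries 4 σ bonds, giving a steric number of 4, so it is sp3.
C3: 3 σ bonds, plus one π bond; 3 regions of electron density → sp2.
C4 (3 σ bonds, plus one π bond) has steric number 3: sp2.
C5: 4 σ bonds — 4 electron domains, sp3.
C6 has 3 σ bonds, plus one π bond: steric number 3 → sp2.
C7 — 3 σ bonds, plus one π bond. Steric number 3, so sp2.
C8 carries 4 σ bonds, giving a steric number of 4, so it is sp3.
C9: 4 σ bonds; 4 regions of electron density → sp3.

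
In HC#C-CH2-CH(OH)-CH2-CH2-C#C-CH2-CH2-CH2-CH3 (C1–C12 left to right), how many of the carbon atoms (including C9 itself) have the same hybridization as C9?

8

C9 is sp3 (only σ bonds).
C1: sp
C2: sp
C3: sp3 ✓
C4: sp3 ✓
C5: sp3 ✓
C6: sp3 ✓
C7: sp
C8: sp
C9: sp3 ✓
C10: sp3 ✓
C11: sp3 ✓
C12: sp3 ✓
8 carbons are sp3.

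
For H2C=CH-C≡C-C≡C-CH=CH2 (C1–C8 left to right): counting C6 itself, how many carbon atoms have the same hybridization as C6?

C6 is sp (two π bonds).
C1: sp2
C2: sp2
C3: sp ✓
C4: sp ✓
C5: sp ✓
C6: sp ✓
C7: sp2
C8: sp2
4 carbons are sp.

4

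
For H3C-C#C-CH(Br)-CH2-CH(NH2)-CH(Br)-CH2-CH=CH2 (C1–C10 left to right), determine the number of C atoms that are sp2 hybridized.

2

C1: sp3
C2: sp
C3: sp
C4: sp3
C5: sp3
C6: sp3
C7: sp3
C8: sp3
C9: sp2 ✓
C10: sp2 ✓
C9, C10 → 2 sp2 carbons.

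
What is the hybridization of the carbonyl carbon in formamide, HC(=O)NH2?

sp2

The carbonyl carbon: 3 σ bonds, plus one π bond — 3 electron domains, sp2.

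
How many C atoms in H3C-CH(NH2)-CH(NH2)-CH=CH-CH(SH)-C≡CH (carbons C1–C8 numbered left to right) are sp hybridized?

C1: sp3
C2: sp3
C3: sp3
C4: sp2
C5: sp2
C6: sp3
C7: sp ✓
C8: sp ✓
C7, C8 → 2 sp carbons.

2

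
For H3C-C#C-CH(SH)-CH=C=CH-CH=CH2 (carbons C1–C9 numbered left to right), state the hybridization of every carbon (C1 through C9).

C1 has 4 σ bonds: steric number 4 → sp3.
C2 has 2 σ bonds, plus two π bonds: steric number 2 → sp.
C3 has 2 σ bonds, plus two π bonds: steric number 2 → sp.
C4 has 4 σ bonds: steric number 4 → sp3.
C5 has 3 σ bonds, plus one π bond: steric number 3 → sp2.
C6: 2 σ bonds, plus two π bonds; 2 regions of electron density → sp.
C7 — 3 σ bonds, plus one π bond. Steric number 3, so sp2.
C8 carries 3 σ bonds, plus one π bond, giving a steric number of 3, so it is sp2.
C9 — 3 σ bonds, plus one π bond. Steric number 3, so sp2.

C1 sp3, C2 sp, C3 sp, C4 sp3, C5 sp2, C6 sp, C7 sp2, C8 sp2, C9 sp2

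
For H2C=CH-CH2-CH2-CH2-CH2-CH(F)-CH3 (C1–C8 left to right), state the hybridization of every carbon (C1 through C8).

C1 sp2, C2 sp2, C3 sp3, C4 sp3, C5 sp3, C6 sp3, C7 sp3, C8 sp3

C1: 3 σ bonds, plus one π bond — 3 electron domains, sp2.
C2 is sp2: 3 σ bonds, plus one π bond, 3 electron-density regions.
C3 (4 σ bonds) has steric number 4: sp3.
C4 is sp3: 4 σ bonds, 4 electron-density regions.
C5 — 4 σ bonds. Steric number 4, so sp3.
C6 (4 σ bonds) has steric number 4: sp3.
C7: 4 σ bonds; 4 regions of electron density → sp3.
C8 carries 4 σ bonds, giving a steric number of 4, so it is sp3.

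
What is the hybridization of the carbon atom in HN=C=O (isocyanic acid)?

The carbon atom — 2 σ bonds, plus two π bonds. Steric number 2, so sp.

sp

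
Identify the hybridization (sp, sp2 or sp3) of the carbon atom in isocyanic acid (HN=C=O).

sp

The carbon atom: 2 σ bonds, plus two π bonds; 2 regions of electron density → sp.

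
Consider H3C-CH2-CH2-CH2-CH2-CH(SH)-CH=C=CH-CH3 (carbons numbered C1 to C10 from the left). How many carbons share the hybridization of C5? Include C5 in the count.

C5 is sp3 (only σ bonds).
C1: sp3 ✓
C2: sp3 ✓
C3: sp3 ✓
C4: sp3 ✓
C5: sp3 ✓
C6: sp3 ✓
C7: sp2
C8: sp
C9: sp2
C10: sp3 ✓
7 carbons are sp3.

7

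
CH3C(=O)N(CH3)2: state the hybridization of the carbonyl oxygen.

sp^2

The carbonyl oxygen carries 1 σ bond and 2 lone pairs, plus one π bond, giving a steric number of 3, so it is sp2.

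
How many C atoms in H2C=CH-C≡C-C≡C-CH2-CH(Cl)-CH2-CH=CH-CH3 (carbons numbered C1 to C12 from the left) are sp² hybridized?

4

C1: sp2 ✓
C2: sp2 ✓
C3: sp
C4: sp
C5: sp
C6: sp
C7: sp3
C8: sp3
C9: sp3
C10: sp2 ✓
C11: sp2 ✓
C12: sp3
C1, C2, C10, C11 → 4 sp2 carbons.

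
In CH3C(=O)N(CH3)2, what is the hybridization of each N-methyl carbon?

Each N-methyl carbon (4 σ bonds) has steric number 4: sp3.

sp^3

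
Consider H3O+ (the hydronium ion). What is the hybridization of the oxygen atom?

sp³

Three σ bonds + one lone pair = steric number 4 → sp3.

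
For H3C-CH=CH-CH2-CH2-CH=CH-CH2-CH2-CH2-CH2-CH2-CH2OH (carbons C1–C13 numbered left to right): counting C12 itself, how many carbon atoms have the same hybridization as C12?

C12 is sp3 (only σ bonds).
C1: sp3 ✓
C2: sp2
C3: sp2
C4: sp3 ✓
C5: sp3 ✓
C6: sp2
C7: sp2
C8: sp3 ✓
C9: sp3 ✓
C10: sp3 ✓
C11: sp3 ✓
C12: sp3 ✓
C13: sp3 ✓
9 carbons are sp3.

9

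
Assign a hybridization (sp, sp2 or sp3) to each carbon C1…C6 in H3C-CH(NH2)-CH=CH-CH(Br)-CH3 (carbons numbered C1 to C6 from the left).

C1 — 4 σ bonds. Steric number 4, so sp3.
C2: 4 σ bonds; 4 regions of electron density → sp3.
C3 has 3 σ bonds, plus one π bond: steric number 3 → sp2.
C4 carries 3 σ bonds, plus one π bond, giving a steric number of 3, so it is sp2.
C5 — 4 σ bonds. Steric number 4, so sp3.
C6 has 4 σ bonds: steric number 4 → sp3.

C1 sp3, C2 sp3, C3 sp2, C4 sp2, C5 sp3, C6 sp3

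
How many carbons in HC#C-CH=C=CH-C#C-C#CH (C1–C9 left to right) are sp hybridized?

C1: sp ✓
C2: sp ✓
C3: sp2
C4: sp ✓
C5: sp2
C6: sp ✓
C7: sp ✓
C8: sp ✓
C9: sp ✓
C1, C2, C4, C6, C7, C8, C9 → 7 sp carbons.

7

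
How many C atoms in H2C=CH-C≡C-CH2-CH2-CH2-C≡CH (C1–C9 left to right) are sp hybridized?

C1: sp2
C2: sp2
C3: sp ✓
C4: sp ✓
C5: sp3
C6: sp3
C7: sp3
C8: sp ✓
C9: sp ✓
C3, C4, C8, C9 → 4 sp carbons.

4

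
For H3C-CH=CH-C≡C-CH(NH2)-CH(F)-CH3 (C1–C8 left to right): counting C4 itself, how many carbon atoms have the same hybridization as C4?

2

C4 is sp (two π bonds).
C1: sp3
C2: sp2
C3: sp2
C4: sp ✓
C5: sp ✓
C6: sp3
C7: sp3
C8: sp3
2 carbons are sp.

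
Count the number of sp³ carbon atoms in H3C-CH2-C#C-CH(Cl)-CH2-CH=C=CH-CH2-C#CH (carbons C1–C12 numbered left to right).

C1: sp3 ✓
C2: sp3 ✓
C3: sp
C4: sp
C5: sp3 ✓
C6: sp3 ✓
C7: sp2
C8: sp
C9: sp2
C10: sp3 ✓
C11: sp
C12: sp
C1, C2, C5, C6, C10 → 5 sp3 carbons.

5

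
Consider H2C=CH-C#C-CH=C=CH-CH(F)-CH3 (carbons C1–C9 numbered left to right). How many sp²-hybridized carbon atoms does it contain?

C1: sp2 ✓
C2: sp2 ✓
C3: sp
C4: sp
C5: sp2 ✓
C6: sp
C7: sp2 ✓
C8: sp3
C9: sp3
C1, C2, C5, C7 → 4 sp2 carbons.

4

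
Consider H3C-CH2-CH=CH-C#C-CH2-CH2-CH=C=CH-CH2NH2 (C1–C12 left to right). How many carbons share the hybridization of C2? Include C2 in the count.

C2 is sp3 (only σ bonds).
C1: sp3 ✓
C2: sp3 ✓
C3: sp2
C4: sp2
C5: sp
C6: sp
C7: sp3 ✓
C8: sp3 ✓
C9: sp2
C10: sp
C11: sp2
C12: sp3 ✓
5 carbons are sp3.

5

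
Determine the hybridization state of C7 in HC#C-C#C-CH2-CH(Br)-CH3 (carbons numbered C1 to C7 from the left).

C7: 4 σ bonds; 4 regions of electron density → sp3.

sp3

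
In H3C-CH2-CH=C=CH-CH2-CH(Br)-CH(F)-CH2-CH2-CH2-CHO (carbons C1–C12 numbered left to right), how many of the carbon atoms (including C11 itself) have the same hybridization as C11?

C11 is sp3 (only σ bonds).
C1: sp3 ✓
C2: sp3 ✓
C3: sp2
C4: sp
C5: sp2
C6: sp3 ✓
C7: sp3 ✓
C8: sp3 ✓
C9: sp3 ✓
C10: sp3 ✓
C11: sp3 ✓
C12: sp2
8 carbons are sp3.

8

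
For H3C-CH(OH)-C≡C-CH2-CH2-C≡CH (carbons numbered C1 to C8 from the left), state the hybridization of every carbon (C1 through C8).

C1 (4 σ bonds) has steric number 4: sp3.
C2 has 4 σ bonds: steric number 4 → sp3.
C3: 2 σ bonds, plus two π bonds — 2 electron domains, sp.
C4 has 2 σ bonds, plus two π bonds: steric number 2 → sp.
C5 has 4 σ bonds: steric number 4 → sp3.
C6 is sp3: 4 σ bonds, 4 electron-density regions.
C7: 2 σ bonds, plus two π bonds — 2 electron domains, sp.
C8: 2 σ bonds, plus two π bonds — 2 electron domains, sp.

C1 sp3, C2 sp3, C3 sp, C4 sp, C5 sp3, C6 sp3, C7 sp, C8 sp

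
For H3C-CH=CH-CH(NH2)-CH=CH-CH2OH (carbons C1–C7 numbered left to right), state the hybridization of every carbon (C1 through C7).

C1 sp3, C2 sp2, C3 sp2, C4 sp3, C5 sp2, C6 sp2, C7 sp3

C1: 4 σ bonds — 4 electron domains, sp3.
C2 has 3 σ bonds, plus one π bond: steric number 3 → sp2.
C3 — 3 σ bonds, plus one π bond. Steric number 3, so sp2.
C4 carries 4 σ bonds, giving a steric number of 4, so it is sp3.
C5 is sp2: 3 σ bonds, plus one π bond, 3 electron-density regions.
C6 — 3 σ bonds, plus one π bond. Steric number 3, so sp2.
C7 (4 σ bonds) has steric number 4: sp3.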